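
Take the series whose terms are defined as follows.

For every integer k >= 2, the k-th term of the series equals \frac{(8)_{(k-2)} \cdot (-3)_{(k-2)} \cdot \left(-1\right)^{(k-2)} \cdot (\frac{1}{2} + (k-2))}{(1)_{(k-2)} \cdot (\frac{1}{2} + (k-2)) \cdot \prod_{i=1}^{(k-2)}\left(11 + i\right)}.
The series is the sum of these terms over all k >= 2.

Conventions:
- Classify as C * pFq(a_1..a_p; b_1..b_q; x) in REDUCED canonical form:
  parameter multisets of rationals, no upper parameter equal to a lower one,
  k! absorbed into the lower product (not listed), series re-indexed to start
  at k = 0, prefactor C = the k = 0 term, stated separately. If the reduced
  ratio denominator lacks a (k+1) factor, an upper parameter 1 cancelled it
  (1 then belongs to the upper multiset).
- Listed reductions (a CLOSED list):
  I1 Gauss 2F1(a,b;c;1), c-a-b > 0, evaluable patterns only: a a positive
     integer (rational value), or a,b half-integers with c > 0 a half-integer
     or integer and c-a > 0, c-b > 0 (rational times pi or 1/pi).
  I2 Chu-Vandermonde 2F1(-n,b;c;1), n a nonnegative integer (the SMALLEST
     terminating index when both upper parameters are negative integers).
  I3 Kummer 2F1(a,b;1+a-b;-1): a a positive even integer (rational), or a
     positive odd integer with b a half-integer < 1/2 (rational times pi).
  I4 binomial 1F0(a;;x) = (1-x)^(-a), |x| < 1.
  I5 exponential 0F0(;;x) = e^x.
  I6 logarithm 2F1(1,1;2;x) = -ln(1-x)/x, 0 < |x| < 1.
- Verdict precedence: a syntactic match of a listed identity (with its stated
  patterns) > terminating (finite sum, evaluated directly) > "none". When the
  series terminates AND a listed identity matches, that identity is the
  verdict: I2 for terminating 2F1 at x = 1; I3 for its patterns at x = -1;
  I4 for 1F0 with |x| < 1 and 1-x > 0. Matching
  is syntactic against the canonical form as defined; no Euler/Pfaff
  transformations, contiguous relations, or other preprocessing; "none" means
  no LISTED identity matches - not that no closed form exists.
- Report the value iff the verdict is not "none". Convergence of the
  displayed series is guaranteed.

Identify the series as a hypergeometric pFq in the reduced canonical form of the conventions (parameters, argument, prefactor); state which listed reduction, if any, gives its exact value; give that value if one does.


Reduced: x = -1, 2F1, upper = {-3, 8}, lower = {12}, C = 1. Verdict: Kummer's theorem (I3) matches (x = -1; c = 12 equals 1+a-b for upper {-3, 8}: listed pattern). Its exact value is \frac{33}{7}.

Key step: with t_0 = 1, the lower running product (C = 1) is a rising factorial.
Adjacent-term ratio: r(k) = -1 * (k-3) (k+8) / [(k+12) (k+1)] - rational; roots negated = parameters, x = -1, C = 1.


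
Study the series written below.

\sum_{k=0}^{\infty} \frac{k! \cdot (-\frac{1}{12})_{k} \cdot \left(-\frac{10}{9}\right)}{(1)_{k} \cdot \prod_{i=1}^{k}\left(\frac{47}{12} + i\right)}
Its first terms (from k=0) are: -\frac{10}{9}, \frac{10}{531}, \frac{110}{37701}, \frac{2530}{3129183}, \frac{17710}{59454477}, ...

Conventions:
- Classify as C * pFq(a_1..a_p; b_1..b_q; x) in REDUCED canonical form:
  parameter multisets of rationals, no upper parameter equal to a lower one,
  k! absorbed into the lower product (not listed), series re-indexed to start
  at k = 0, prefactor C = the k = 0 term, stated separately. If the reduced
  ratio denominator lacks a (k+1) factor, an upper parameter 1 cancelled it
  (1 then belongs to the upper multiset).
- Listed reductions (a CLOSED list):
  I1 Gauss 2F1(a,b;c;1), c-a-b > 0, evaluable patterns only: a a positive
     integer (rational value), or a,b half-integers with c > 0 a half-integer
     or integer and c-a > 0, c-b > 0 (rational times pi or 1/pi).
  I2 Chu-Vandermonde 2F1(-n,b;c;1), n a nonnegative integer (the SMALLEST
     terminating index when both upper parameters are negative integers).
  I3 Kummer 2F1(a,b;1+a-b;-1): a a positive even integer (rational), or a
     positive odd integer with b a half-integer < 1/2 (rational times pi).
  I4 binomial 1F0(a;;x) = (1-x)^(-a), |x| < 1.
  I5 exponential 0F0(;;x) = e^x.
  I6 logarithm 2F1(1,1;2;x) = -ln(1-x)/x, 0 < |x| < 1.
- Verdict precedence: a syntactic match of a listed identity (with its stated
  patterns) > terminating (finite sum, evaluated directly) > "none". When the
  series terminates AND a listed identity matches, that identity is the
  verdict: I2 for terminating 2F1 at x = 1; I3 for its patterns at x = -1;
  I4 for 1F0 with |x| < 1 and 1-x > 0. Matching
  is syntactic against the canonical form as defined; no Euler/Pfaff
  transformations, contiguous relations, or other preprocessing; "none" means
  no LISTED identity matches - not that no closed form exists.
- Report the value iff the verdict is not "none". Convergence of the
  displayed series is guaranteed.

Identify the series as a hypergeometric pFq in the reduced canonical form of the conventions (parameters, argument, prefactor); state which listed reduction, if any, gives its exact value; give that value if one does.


Canonical form: C = -\frac{10}{9} times 2F1 with upper {-\frac{1}{12}, 1}, lower {\frac{59}{12}}, x = 1. Verdict: Gauss (I1, integer-parameter pattern) applies (x = 1: the Gamma ratio telescopes since c-a-b = 4 > 0 and a = 1 in Z>0). Hence: -\frac{235}{216}.

Key step: t_0 being -\frac{10}{9}, the factorial ratio (C = -10/9, x = 1) (k+a-1)!/(a-1)! is a rising factorial (a)_k.
Term ratio: r(k) = 1 * (k-\frac{1}{12}) (k+1) / [(k+\frac{59}{12}) (k+1)] - poly over poly, x = 1 from leading terms; C = -\frac{10}{9} at k = 0.


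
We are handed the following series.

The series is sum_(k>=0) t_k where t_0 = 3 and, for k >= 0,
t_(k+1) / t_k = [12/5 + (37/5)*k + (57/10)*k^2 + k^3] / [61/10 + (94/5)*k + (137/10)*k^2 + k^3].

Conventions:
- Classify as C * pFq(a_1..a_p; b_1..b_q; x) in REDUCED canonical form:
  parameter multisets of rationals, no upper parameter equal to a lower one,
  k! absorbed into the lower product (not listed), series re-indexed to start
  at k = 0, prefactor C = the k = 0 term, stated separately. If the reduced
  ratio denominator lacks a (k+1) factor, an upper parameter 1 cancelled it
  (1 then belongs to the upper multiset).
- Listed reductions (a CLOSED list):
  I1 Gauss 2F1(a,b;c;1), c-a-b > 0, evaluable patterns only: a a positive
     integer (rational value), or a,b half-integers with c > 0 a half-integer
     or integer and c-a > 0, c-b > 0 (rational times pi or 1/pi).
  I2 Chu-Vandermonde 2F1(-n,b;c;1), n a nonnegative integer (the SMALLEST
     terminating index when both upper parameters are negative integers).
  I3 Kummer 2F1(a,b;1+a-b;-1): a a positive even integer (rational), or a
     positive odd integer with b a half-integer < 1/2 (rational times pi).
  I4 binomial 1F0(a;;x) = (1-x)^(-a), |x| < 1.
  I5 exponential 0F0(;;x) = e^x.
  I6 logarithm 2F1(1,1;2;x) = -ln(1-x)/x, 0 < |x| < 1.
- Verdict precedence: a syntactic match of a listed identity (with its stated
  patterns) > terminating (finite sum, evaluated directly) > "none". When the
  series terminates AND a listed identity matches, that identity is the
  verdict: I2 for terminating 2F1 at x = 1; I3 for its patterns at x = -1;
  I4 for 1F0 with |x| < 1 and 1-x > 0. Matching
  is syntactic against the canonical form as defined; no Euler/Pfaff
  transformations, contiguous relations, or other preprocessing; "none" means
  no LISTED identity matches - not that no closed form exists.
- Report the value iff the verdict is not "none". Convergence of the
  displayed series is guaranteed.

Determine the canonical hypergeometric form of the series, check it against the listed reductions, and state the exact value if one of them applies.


This is 3 * 2F1(6/5, 4; 61/5; 1) in reduced canonical form. Verdict: the Gauss summation I1 applies (x = 1: the Gamma ratio telescopes since c-a-b = 7 > 0 and a = 4 in Z>0). Value: 16031/3125.

The tell: from the first term 3: cancel k + 1/2 from the displayed ratio first; then C = 3.
Term ratio: r(k) = 1 * (k+6/5) (k+4) / [(k+61/5) (k+1)] - rational; roots negated = parameters, x = 1, C = 3.


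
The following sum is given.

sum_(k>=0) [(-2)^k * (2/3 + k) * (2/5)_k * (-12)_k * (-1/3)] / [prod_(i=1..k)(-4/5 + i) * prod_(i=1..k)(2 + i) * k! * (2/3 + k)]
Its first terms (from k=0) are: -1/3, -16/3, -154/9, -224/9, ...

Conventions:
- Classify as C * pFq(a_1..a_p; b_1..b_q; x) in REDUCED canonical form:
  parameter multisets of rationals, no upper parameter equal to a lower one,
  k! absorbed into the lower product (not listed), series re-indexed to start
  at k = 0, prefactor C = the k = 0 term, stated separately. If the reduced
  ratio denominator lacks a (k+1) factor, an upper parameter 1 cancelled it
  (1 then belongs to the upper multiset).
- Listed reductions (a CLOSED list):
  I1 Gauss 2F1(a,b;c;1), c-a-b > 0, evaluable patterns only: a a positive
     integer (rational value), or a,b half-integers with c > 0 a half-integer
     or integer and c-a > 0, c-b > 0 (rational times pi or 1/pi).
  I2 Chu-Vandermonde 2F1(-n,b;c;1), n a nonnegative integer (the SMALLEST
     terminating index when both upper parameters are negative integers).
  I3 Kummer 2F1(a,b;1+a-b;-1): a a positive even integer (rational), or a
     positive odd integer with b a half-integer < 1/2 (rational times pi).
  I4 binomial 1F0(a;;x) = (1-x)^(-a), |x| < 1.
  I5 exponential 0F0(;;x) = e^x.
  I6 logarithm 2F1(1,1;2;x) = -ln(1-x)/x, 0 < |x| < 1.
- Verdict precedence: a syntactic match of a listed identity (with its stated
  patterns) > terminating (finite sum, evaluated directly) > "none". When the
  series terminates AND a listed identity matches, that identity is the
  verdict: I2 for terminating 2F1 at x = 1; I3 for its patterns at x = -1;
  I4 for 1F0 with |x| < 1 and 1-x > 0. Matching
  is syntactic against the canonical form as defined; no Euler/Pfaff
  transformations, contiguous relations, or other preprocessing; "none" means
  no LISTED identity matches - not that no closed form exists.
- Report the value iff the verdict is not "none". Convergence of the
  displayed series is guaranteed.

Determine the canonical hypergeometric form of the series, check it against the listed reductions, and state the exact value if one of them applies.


The series (x = -2) is 2F2: upper {-12, 2/5}, lower {1/5, 3}, prefactor -1/3. Verdict: terminating. With -12 upstairs the series is a 13-term polynomial sum; evaluated term by term. Value: -13359625965967/165916861110.

Structural cue: t_0 being -1/3, k + 2/3 divides numerator and denominator alike; C = -1/3 after cancelling.
Step ratio: r(k) = (-2) * (k-12) (k+2/5) / [(k+1/5) (k+3) (k+1)] ; factor over Q: parameters, x = (-2), and C = -1/3.


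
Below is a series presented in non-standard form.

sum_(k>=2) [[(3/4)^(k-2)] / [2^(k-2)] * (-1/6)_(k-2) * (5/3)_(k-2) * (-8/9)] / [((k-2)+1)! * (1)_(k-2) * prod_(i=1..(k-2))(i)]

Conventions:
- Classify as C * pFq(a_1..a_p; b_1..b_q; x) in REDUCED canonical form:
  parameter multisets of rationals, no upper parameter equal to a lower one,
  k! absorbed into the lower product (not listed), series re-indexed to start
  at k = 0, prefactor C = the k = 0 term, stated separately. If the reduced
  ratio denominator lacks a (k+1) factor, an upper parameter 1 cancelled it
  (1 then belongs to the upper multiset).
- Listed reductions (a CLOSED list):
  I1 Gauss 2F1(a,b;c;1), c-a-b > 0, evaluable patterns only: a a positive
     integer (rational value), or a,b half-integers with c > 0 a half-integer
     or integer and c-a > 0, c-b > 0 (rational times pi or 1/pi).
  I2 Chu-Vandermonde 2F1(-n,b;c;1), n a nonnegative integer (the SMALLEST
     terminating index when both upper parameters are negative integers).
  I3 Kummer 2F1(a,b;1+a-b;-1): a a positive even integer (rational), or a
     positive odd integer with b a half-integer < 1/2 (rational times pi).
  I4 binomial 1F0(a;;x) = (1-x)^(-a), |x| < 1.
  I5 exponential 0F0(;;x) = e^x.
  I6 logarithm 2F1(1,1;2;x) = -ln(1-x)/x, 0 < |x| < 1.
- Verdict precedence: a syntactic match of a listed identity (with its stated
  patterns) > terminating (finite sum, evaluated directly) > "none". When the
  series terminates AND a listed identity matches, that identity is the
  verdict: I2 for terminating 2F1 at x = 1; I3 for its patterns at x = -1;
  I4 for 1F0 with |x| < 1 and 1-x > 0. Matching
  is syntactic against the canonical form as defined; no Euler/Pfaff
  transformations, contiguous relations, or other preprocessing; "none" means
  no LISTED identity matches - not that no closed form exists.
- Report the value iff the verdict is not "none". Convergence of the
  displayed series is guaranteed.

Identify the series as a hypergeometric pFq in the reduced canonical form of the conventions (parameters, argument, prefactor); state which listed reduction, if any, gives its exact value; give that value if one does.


First insight: x = (3/8) and the product of the first k integers (prefactor -8/9) is k!.
Adjacent-term ratio: r(k) = (3/8) * (k-1/6) (k+5/3) / [(k+1) (k+2) (k+1)] - rational in k. x = (3/8); t_0 = -8/9; negate the roots.

Classification (C = -8/9): 2F2 with upper {-1/6, 5/3}, lower {1, 2}, argument x = 3/8. Verdict: none - this 2F2 at x = 3/8 matches no listed pattern, and upper {-1/6, 5/3} holds no stopper.


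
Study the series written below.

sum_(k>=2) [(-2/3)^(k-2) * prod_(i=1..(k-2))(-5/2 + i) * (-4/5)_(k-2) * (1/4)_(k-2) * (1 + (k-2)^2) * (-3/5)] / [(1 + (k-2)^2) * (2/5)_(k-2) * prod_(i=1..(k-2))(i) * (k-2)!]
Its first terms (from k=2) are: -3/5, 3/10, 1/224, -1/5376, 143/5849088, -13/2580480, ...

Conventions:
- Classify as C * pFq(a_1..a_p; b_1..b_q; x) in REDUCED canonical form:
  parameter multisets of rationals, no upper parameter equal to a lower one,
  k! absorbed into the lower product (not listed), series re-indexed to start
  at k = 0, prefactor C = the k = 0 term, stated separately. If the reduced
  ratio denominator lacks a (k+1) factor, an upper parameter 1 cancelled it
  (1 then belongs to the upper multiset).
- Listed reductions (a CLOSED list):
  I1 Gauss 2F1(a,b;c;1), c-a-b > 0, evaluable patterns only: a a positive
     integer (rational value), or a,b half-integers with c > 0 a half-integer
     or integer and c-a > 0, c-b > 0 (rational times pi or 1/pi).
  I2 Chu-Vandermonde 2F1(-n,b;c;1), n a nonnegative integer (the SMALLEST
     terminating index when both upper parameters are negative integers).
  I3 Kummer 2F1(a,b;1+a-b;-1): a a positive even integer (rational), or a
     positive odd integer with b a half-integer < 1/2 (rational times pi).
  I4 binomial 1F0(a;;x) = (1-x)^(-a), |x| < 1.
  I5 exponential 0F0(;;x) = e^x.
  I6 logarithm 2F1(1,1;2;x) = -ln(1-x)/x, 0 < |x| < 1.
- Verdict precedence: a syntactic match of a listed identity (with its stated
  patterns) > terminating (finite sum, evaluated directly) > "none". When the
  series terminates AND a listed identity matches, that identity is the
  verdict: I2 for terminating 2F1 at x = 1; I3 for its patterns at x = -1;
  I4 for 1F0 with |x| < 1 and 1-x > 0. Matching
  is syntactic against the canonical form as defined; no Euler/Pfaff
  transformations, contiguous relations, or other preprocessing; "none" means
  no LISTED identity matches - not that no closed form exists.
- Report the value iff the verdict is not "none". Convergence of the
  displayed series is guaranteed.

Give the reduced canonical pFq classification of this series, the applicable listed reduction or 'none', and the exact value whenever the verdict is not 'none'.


The tell: from the first term -3/5: the running product (C = -3/5) telescopes to a rising factorial.
Step ratio: r(k) = (-2/3) * (k-3/2) (k-4/5) (k+1/4) / [(k+2/5) (k+1) (k+1)] - rational in k, leading ratio (-2/3); with t_0 = -3/5, classification follows.

This is -3/5 * 3F2(-3/2, -4/5, 1/4; 2/5, 1; -2/3) in reduced canonical form. Verdict: none - at argument -2/3 the multisets {-3/2, -4/5, 1/4} ; {2/5, 1} match no listed identity.


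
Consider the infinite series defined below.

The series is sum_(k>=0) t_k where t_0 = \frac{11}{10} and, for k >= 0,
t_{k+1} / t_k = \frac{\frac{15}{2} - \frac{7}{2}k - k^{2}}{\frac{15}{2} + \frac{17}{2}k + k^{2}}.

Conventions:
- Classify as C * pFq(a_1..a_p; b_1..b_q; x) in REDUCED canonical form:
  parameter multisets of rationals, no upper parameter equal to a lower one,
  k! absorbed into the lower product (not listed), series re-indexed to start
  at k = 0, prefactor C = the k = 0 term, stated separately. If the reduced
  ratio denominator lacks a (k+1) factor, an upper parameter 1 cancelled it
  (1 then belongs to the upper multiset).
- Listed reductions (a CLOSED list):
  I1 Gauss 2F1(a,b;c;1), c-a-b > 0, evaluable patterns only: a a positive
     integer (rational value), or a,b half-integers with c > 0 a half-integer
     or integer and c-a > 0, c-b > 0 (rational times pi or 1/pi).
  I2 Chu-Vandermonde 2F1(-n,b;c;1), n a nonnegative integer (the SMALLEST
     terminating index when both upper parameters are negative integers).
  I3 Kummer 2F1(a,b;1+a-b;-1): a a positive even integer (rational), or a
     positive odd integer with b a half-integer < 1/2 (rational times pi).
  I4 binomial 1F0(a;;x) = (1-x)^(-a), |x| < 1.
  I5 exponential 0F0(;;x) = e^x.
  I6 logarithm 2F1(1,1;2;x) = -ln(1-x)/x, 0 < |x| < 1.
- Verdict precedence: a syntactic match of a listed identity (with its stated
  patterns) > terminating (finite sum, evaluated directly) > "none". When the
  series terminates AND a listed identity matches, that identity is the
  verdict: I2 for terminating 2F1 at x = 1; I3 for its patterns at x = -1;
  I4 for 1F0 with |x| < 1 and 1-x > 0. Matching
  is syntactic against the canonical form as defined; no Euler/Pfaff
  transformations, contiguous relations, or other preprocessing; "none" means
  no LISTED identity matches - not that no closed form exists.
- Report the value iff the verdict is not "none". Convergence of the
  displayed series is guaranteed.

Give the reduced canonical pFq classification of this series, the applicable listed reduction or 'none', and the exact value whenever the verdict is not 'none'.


With C = \frac{11}{10}: the canonical form is 2F1(-\frac{3}{2}, 5; \frac{15}{2}; -1). Verdict: this is Kummer's theorem (I3) (x = -1; c = \frac{15}{2} equals 1+a-b for upper {-\frac{3}{2}, 5}: listed pattern). Sum: \frac{99099}{131072} \cdot \pi.

Key step: x = -1 and factor the ratio over Q (prefactor 11/10): negated roots = parameters.
Adjacent-term ratio: r(k) = -1 * (k-\frac{3}{2}) (k+5) / [(k+\frac{15}{2}) (k+1)] ; factor over Q: parameters, x = -1, and C = \frac{11}{10}.


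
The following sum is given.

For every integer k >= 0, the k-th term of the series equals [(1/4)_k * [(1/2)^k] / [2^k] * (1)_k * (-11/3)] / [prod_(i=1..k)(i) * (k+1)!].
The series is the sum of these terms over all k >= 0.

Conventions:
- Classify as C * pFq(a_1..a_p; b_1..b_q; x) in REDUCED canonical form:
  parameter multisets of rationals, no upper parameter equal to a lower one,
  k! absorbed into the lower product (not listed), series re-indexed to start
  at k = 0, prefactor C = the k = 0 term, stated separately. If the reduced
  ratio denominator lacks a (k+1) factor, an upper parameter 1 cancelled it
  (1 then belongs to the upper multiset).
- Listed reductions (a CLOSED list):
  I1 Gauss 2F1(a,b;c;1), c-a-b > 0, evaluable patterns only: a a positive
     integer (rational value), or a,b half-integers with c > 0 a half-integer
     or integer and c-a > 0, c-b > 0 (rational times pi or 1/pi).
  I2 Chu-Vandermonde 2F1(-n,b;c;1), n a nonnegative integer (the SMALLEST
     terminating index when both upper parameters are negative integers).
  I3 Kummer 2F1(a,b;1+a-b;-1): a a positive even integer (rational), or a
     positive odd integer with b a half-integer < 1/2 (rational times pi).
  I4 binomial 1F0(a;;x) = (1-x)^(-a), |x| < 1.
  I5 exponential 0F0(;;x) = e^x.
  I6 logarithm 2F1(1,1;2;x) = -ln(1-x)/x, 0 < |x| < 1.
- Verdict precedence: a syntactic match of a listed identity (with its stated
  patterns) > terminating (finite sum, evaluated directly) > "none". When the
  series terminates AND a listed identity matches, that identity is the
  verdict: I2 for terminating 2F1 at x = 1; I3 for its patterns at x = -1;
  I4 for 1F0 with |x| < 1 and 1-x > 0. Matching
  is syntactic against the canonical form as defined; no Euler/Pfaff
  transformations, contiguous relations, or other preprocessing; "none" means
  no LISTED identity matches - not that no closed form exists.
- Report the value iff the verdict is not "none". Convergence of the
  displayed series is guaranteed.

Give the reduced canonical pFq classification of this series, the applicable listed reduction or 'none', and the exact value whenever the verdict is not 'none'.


Canonical form: C = -11/3 times 2F1 with upper {1/4, 1}, lower {2}, x = 1/4. Verdict: none. A 2F1 with upper {1/4, 1} fits none of I1-I6 at x = 1/4; the sum runs forever.

Key step: t_0 = -11/3 here, and the product of the first k integers (prefactor -11/3) is k!.
Ratio: r(k) = (1/4) * (k+1/4) (k+1) / [(k+2) (k+1)] ; factor over Q: parameters, x = (1/4), and C = -11/3.


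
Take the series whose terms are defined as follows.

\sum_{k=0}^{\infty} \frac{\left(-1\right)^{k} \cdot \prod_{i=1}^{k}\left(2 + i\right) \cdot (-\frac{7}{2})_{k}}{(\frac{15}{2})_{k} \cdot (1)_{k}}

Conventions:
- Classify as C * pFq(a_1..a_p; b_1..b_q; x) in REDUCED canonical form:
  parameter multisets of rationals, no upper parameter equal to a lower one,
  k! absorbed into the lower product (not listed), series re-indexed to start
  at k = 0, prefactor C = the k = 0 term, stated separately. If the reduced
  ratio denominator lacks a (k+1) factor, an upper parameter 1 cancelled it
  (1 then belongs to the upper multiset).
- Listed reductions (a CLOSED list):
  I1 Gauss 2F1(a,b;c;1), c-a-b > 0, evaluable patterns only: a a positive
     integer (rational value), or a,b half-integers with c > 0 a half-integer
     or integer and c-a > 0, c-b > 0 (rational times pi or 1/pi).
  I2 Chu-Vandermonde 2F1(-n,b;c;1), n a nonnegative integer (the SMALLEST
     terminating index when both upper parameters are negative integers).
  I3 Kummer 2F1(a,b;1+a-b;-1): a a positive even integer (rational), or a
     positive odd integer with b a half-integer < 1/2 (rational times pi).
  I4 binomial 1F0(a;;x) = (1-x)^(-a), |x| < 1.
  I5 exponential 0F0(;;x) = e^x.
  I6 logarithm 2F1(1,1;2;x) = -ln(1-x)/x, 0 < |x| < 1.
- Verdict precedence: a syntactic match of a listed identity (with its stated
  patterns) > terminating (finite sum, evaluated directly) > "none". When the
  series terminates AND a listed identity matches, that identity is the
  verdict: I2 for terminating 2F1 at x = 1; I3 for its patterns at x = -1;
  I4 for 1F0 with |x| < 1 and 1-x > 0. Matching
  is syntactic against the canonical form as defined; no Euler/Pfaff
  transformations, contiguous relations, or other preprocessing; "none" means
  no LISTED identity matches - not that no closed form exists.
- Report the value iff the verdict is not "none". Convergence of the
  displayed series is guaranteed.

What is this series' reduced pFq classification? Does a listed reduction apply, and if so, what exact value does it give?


The series (x = -1) is 2F1: upper {-\frac{7}{2}, 3}, lower {\frac{15}{2}}, prefactor 1. Verdict: this is Kummer (I3) (x = -1; c = \frac{15}{2} equals 1+a-b for upper {-\frac{7}{2}, 3}: listed pattern). Value: \frac{9009}{8192} \cdot \pi.

The tell: t_0 = 1 here, and the running product (C = 1, x = -1) telescopes to a rising factorial.
Ratio: r(k) = -1 * (k-\frac{7}{2}) (k+3) / [(k+\frac{15}{2}) (k+1)] - poly over poly, x = -1 from leading terms; C = 1 at k = 0.


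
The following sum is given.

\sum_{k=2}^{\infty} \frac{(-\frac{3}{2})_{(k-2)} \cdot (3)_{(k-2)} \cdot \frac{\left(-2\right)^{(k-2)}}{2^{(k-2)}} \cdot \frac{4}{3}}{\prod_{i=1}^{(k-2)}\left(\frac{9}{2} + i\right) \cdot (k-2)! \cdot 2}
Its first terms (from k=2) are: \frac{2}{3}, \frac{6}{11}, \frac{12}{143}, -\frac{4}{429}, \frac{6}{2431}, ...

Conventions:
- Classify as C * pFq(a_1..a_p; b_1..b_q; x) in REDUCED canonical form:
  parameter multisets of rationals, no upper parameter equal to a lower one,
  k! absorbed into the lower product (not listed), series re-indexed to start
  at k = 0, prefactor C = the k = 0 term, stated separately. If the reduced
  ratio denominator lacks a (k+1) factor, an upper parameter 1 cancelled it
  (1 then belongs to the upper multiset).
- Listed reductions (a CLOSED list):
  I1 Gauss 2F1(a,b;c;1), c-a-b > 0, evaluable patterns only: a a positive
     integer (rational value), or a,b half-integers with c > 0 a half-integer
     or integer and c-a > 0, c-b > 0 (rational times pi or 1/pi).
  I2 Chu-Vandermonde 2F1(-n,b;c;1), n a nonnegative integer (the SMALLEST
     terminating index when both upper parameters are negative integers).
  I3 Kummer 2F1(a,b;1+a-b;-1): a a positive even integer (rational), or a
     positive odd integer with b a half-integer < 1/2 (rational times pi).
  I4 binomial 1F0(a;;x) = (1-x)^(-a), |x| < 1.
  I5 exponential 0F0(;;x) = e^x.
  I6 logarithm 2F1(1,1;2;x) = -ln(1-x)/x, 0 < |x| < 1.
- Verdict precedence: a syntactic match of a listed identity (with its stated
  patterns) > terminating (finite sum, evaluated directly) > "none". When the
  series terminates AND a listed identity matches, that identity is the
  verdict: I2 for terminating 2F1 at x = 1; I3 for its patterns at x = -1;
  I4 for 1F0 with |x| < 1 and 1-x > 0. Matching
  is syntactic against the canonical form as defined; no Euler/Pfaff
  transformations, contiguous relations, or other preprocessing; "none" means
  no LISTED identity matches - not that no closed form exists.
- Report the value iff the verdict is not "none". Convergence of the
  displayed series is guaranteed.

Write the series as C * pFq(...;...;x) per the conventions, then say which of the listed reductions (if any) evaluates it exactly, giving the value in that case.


Classification (C = \frac{2}{3}): 2F1 with upper {-\frac{3}{2}, 3}, lower {\frac{11}{2}}, argument x = -1. Verdict at x = -1: the Kummer evaluation I3 matches (x = -1; c = \frac{11}{2} equals 1+a-b for upper {-\frac{3}{2}, 3}: listed pattern). Its exact value is \frac{105}{256} \cdot \pi.

The tell: x = -1 and the constant factors (C = 2/3, x = -1) combine into one prefactor.
Adjacent-term ratio: r(k) = -1 * (k-\frac{3}{2}) (k+3) / [(k+\frac{11}{2}) (k+1)] - rational; roots negated = parameters, x = -1, C = \frac{2}{3}.


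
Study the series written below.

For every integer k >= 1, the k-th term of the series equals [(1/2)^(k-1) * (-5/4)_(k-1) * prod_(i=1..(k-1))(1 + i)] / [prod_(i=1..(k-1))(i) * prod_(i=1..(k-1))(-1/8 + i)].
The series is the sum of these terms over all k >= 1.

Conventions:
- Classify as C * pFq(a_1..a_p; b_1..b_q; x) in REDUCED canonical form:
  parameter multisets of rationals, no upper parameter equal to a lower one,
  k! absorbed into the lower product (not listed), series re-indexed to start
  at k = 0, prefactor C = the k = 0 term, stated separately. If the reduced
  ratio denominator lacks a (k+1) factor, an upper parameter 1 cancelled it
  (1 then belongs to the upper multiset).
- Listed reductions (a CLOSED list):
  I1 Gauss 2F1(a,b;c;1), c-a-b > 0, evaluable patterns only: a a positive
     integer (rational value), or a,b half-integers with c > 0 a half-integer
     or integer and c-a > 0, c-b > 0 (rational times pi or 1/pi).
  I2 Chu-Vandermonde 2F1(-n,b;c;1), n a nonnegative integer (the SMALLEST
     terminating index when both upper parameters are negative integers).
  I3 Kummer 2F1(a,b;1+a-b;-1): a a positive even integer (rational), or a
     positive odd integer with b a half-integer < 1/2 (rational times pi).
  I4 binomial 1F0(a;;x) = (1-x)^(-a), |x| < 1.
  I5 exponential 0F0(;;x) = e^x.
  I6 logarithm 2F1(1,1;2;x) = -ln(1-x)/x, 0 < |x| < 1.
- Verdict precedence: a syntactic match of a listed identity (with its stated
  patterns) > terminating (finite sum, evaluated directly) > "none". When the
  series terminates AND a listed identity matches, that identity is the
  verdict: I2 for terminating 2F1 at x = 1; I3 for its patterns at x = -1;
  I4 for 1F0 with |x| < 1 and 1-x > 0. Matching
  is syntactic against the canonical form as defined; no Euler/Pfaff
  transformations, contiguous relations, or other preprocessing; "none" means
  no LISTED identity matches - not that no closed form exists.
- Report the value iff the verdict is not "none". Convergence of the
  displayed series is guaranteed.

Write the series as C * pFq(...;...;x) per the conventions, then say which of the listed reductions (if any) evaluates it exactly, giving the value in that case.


This is 1 * 2F1(-5/4, 2; 7/8; 1/2) in reduced canonical form. Verdict: none here - no I1-I6 shape fits x = 1/2 with lower {7/8}.

Structural cue: x = (1/2) and the running product (C = 1, x = 1/2) telescopes to a rising factorial.
Step ratio: r(k) = (1/2) * (k-5/4) (k+2) / [(k+7/8) (k+1)] ; factor over Q: parameters, x = (1/2), and C = 1.


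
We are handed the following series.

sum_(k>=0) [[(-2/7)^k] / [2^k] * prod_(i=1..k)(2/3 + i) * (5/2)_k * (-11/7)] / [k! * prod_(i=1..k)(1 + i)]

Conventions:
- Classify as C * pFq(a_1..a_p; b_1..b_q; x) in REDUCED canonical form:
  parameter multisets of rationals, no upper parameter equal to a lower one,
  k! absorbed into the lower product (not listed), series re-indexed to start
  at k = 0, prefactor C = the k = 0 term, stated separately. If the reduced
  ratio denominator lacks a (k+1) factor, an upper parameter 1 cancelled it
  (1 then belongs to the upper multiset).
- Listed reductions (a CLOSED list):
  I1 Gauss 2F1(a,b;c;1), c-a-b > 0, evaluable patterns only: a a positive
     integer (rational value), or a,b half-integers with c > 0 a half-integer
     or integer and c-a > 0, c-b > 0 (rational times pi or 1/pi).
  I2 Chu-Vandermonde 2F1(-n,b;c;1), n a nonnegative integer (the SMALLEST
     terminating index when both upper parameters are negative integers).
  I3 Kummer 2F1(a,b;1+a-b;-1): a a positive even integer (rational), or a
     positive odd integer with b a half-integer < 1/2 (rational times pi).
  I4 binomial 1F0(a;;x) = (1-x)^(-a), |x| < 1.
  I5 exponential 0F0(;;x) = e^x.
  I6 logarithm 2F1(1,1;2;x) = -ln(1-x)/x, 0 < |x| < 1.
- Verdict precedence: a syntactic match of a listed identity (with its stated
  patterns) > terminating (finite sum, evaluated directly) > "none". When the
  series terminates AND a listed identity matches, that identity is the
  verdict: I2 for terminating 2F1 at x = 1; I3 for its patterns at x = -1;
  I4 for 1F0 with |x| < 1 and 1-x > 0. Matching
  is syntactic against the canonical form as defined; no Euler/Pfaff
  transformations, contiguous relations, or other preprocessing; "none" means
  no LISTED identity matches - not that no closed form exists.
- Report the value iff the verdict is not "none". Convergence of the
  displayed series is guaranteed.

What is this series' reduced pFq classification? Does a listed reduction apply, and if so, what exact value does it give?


x = -1/7 here; the reduced form reads 2F1, upper {5/3, 5/2}, lower {2}, C = -11/7. Verdict: none - at argument -1/7 the multisets {5/3, 5/2} ; {2} match no listed identity.

The tell: from the first term -11/7: the lower running product (prefactor -11/7) is a rising factorial.
Consecutive-term ratio: r(k) = (-1/7) * (k+5/3) (k+5/2) / [(k+2) (k+1)] - rational; roots negated = parameters, x = (-1/7), C = -11/7.


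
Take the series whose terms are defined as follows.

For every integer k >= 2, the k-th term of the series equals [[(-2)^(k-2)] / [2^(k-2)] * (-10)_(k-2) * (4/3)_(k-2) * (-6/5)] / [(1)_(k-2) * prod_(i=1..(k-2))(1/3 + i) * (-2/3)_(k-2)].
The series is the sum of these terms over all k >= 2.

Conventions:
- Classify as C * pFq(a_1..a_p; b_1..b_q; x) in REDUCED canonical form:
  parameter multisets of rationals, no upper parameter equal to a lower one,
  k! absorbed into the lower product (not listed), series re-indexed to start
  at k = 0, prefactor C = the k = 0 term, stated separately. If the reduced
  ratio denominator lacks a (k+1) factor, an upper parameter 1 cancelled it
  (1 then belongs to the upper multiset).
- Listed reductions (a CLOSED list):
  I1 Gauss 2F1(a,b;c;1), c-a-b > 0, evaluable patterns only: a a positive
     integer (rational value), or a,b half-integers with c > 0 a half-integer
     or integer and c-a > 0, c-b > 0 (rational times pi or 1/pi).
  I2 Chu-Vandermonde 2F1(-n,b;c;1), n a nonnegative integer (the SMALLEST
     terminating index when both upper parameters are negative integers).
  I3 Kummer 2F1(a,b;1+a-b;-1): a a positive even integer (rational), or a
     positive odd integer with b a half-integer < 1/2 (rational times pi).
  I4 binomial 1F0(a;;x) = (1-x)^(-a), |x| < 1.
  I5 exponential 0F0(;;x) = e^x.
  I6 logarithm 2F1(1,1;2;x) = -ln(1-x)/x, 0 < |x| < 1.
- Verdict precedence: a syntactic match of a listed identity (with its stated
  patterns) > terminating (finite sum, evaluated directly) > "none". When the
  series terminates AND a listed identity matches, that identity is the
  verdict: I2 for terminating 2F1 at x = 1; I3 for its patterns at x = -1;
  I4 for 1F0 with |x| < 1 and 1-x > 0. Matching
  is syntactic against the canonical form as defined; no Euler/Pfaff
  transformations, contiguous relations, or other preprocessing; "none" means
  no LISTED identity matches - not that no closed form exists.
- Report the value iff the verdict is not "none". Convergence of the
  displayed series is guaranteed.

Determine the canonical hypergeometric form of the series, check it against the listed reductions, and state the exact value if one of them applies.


With C = -6/5: the canonical form is 1F1(-10; -2/3; -1). Verdict: terminating - upper parameter -10 makes this a finite sum (last index 10), evaluated exactly. Value: 351228595677/276640000.

First insight: t_0 = -6/5 here, and the two k-th powers (C = -6/5) combine into one argument.
Step ratio: r(k) = (-1) * (k-10) / [(k-2/3) (k+1)] - rational; roots negated = parameters, x = (-1), C = -6/5.


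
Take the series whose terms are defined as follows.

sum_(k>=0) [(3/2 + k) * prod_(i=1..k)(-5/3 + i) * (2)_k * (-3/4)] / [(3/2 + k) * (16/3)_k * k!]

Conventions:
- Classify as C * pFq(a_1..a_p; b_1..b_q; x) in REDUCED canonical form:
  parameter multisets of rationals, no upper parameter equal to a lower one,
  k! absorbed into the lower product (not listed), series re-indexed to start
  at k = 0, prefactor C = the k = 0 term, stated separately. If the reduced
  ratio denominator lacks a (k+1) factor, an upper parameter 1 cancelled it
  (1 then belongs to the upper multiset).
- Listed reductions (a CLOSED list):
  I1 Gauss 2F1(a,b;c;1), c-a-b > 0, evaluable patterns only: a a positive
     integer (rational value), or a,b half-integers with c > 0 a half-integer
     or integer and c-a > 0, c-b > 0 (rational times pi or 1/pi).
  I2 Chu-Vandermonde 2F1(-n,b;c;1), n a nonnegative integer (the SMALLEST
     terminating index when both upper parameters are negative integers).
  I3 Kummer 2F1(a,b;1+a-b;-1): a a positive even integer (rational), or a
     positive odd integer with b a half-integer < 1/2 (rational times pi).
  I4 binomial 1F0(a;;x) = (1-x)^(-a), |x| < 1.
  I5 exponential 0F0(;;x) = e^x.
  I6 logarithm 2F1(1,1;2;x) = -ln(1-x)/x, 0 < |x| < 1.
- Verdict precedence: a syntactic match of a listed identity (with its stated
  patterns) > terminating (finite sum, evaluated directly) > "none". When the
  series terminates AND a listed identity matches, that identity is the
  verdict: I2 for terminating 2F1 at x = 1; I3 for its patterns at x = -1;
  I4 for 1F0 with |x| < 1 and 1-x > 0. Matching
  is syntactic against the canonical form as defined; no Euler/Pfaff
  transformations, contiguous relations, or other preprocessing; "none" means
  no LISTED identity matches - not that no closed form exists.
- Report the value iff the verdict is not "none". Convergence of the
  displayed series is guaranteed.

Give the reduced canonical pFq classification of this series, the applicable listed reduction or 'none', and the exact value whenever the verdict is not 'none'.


This is -3/4 * 2F1(-2/3, 2; 16/3; 1) in reduced canonical form. Verdict: the Gauss summation I1 fires (x = 1: the Gamma ratio telescopes since c-a-b = 4 > 0 and a = 2 in Z>0). Value: -13/24.

Structural cue: with t_0 = -3/4, the running product (C = -3/4) telescopes to a rising factorial.
Term ratio: r(k) = 1 * (k-2/3) (k+2) / [(k+16/3) (k+1)] - rational in k, leading ratio 1; with t_0 = -3/4, classification follows.


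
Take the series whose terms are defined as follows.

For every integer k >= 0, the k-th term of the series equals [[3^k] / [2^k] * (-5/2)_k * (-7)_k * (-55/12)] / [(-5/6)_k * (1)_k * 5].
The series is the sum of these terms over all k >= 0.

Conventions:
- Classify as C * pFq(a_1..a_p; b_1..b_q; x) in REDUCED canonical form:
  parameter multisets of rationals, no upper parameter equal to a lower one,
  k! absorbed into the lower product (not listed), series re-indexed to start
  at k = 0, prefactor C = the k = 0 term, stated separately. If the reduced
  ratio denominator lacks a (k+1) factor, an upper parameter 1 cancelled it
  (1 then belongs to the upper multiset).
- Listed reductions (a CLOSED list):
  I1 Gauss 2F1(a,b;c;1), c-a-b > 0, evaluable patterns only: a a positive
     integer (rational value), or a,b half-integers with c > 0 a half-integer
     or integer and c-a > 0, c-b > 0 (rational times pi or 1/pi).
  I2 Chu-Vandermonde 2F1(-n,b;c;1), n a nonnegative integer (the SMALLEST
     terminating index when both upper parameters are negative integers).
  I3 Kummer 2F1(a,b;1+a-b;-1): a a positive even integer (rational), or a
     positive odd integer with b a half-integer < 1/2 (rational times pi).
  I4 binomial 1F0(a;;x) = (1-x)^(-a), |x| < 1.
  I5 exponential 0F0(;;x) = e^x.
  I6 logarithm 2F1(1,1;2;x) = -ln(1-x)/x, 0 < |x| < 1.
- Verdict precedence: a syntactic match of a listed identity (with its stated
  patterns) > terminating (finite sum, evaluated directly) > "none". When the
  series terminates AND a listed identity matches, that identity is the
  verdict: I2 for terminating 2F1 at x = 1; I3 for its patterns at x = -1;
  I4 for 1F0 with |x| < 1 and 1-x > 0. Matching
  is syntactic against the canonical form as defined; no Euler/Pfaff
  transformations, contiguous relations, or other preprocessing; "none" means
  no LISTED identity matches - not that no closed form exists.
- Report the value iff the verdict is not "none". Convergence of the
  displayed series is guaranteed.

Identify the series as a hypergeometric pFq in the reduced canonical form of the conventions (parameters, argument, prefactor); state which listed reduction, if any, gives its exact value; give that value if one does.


Classification (C = -11/12): 2F1 with upper {-7, -5/2}, lower {-5/6}, argument x = 3/2. Verdict: terminating (-7 upstairs). 8 nonzero terms in all; added directly. Its exact value is 126675132133/58805760.

Key observation: x = (3/2) and (1)_k (C = -11/12, x = 3/2) is k! itself.
Term ratio: r(k) = (3/2) * (k-7) (k-5/2) / [(k-5/6) (k+1)] - rational in k, leading ratio (3/2); with t_0 = -11/12, classification follows.


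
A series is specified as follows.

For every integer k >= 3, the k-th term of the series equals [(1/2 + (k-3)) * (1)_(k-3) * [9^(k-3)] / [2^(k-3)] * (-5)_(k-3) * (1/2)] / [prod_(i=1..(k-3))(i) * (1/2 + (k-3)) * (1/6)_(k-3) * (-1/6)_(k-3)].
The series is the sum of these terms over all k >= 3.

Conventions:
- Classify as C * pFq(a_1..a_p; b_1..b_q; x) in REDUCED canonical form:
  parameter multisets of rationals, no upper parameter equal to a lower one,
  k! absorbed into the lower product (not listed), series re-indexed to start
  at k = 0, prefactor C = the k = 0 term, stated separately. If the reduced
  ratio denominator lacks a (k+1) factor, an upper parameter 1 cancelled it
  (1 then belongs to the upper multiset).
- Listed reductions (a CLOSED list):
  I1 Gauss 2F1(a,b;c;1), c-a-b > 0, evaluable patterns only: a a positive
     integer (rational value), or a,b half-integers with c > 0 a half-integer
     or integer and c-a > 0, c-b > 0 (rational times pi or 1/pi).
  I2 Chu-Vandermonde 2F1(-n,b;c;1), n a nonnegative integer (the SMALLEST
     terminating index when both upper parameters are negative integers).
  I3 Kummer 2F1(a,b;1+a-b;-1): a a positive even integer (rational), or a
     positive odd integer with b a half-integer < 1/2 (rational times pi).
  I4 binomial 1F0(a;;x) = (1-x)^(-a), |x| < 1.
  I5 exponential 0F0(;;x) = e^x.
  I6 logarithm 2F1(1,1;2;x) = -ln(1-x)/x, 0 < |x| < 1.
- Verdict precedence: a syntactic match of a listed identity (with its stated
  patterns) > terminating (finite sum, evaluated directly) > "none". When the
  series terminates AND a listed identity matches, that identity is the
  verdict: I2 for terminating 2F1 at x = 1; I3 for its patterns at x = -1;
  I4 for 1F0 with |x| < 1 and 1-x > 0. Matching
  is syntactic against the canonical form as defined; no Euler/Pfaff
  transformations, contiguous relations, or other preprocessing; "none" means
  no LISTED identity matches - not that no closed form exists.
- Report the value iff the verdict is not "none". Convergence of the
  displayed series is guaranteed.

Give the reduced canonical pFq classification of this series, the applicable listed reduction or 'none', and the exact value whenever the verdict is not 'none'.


The series (x = 9/2) is 2F2: upper {-5, 1}, lower {-1/6, 1/6}, prefactor 1/2. Verdict: terminating - the sum ends at index 5 because -5 is a negative integer; exact evaluation follows. Its exact value is 1609286849/53117350.

Key observation: from the first term 1/2: the two geometric factors (C = 1/2) combine into one argument.
Ratio: r(k) = (9/2) * (k-5) (k+1) / [(k-1/6) (k+1/6) (k+1)] - rational in k, leading ratio (9/2); with t_0 = 1/2, classification follows.
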